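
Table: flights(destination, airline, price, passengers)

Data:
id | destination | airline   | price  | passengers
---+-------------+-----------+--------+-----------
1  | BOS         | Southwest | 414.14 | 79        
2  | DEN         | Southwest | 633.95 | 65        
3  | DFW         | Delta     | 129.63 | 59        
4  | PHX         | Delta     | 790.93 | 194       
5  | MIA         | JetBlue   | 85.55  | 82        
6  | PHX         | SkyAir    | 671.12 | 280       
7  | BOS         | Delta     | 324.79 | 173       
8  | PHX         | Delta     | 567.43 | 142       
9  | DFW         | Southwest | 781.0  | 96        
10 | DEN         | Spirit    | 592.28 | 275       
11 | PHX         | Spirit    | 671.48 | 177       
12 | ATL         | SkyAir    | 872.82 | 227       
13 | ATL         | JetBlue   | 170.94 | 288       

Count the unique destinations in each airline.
SELECT airline, COUNT(DISTINCT destination)
FROM flights
GROUP BY airline

Result:
  Delta: 3 distinct
  JetBlue: 2 distinct
  SkyAir: 2 distinct
  Southwest: 3 distinct
  Spirit: 2 distinct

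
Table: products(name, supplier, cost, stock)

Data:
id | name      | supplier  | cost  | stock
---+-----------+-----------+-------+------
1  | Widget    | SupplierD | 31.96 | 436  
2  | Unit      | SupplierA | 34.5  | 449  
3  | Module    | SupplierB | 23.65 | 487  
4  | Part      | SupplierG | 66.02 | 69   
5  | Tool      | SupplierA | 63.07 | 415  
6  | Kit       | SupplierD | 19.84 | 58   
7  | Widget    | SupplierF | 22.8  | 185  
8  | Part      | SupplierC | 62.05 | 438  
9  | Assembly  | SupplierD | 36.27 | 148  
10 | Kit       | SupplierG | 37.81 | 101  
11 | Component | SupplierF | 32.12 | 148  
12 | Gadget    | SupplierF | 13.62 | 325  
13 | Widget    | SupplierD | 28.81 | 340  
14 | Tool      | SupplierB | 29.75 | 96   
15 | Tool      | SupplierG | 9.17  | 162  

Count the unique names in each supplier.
SELECT supplier, COUNT(DISTINCT name)
FROM products
GROUP BY supplier

Result:
  SupplierA: 2 distinct
  SupplierB: 2 distinct
  SupplierC: 1 distinct
  SupplierD: 3 distinct
  SupplierF: 3 distinct
  SupplierG: 3 distinct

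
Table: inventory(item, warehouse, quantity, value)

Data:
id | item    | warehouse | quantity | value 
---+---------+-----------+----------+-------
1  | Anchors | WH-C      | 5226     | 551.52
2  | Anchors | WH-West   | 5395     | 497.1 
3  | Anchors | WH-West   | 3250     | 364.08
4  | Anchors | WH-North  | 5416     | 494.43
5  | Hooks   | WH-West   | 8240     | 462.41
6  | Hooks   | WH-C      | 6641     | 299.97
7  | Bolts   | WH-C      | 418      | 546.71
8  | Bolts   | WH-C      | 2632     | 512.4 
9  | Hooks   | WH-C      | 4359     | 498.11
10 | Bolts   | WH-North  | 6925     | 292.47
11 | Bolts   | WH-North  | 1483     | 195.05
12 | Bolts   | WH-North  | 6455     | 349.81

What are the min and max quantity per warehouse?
SELECT warehouse, MIN(quantity), MAX(quantity)
FROM inventory
GROUP BY warehouse

Result:
  WH-C: min=418, max=6641
  WH-North: min=1483, max=6925
  WH-West: min=3250, max=8240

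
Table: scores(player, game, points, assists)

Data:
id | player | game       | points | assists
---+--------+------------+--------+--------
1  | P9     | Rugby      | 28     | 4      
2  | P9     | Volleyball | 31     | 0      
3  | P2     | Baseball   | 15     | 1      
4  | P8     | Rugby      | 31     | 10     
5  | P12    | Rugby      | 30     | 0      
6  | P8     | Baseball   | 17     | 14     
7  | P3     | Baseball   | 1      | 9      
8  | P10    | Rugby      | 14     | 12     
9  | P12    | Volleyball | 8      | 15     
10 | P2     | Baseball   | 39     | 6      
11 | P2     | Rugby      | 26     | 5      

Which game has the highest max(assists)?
SELECT game, MAX(assists) as val
FROM scores
GROUP BY game
ORDER BY val DESC
LIMIT 1

Result: Volleyball with max(assists) = 15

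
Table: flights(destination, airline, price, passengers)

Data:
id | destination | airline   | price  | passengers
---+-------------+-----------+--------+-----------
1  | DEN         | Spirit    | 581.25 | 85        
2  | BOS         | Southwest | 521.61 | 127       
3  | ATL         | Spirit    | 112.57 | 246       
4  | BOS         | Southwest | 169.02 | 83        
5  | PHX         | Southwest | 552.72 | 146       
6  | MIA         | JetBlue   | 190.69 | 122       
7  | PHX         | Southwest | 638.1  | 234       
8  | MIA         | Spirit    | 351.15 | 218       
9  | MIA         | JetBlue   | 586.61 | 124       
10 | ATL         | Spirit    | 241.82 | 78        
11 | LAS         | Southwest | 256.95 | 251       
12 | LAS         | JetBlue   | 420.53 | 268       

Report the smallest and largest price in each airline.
SELECT airline, MIN(price), MAX(price)
FROM flights
GROUP BY airline

Result:
  JetBlue: min=190.69, max=586.61
  Southwest: min=169.02, max=638.10
  Spirit: min=112.57, max=581.25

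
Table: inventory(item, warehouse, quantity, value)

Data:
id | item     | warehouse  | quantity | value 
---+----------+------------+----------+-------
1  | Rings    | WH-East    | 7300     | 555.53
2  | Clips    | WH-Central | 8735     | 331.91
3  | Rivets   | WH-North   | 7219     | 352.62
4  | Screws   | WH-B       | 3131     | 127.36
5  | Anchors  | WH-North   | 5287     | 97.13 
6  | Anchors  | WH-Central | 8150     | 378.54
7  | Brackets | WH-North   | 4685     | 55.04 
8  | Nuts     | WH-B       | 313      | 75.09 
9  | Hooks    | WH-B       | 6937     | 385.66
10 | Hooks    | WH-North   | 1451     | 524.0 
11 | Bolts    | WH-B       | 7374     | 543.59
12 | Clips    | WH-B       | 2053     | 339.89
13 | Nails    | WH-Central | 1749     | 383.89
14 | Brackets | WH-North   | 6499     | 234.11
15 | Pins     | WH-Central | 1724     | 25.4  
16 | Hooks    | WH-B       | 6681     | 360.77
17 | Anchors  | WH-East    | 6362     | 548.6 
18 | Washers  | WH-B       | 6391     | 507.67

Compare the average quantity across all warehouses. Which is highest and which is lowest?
SELECT warehouse, AVG(quantity)
FROM inventory
GROUP BY warehouse
ORDER BY AVG(quantity)

All groups:
  WH-B: 4697.14
  WH-North: 5028.20
  WH-Central: 5089.50
  WH-East: 6831.00

Highest: WH-East (6831.00)
Lowest: WH-B (4697.14)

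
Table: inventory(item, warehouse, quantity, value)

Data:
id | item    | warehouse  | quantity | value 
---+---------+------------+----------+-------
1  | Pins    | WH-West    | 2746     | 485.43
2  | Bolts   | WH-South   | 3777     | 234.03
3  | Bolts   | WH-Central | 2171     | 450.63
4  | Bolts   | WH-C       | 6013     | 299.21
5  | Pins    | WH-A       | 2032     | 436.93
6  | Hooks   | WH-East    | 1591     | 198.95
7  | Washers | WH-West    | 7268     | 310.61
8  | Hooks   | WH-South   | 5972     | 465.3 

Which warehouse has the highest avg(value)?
SELECT warehouse, AVG(value) as val
FROM inventory
GROUP BY warehouse
ORDER BY val DESC
LIMIT 1

Result: WH-Central with avg(value) = 450.63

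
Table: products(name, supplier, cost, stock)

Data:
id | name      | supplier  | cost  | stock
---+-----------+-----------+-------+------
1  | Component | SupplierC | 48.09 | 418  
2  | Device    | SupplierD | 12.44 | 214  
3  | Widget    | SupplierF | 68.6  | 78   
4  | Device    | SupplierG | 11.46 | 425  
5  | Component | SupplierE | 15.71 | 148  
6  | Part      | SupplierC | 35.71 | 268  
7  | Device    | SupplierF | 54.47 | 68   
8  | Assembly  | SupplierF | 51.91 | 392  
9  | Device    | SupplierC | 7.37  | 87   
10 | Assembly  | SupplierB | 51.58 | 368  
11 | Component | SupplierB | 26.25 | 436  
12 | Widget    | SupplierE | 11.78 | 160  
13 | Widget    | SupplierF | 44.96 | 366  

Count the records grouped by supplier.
SELECT supplier, COUNT(*) as count
FROM products
GROUP BY supplier

Result:
  SupplierB: 2
  SupplierC: 3
  SupplierD: 1
  SupplierE: 2
  SupplierF: 4
  SupplierG: 1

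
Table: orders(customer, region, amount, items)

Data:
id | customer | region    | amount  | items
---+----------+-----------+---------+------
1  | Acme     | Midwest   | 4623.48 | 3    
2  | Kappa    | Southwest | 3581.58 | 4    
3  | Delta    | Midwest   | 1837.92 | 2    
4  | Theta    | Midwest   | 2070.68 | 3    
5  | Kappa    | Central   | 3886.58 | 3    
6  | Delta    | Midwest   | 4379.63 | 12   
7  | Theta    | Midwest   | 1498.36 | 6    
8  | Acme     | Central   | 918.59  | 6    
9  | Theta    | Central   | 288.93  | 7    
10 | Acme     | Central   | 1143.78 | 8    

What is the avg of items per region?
SELECT region, AVG(items) as result
FROM orders
GROUP BY region

Result:
  Central: 6.00
  Midwest: 5.20
  Southwest: 4.00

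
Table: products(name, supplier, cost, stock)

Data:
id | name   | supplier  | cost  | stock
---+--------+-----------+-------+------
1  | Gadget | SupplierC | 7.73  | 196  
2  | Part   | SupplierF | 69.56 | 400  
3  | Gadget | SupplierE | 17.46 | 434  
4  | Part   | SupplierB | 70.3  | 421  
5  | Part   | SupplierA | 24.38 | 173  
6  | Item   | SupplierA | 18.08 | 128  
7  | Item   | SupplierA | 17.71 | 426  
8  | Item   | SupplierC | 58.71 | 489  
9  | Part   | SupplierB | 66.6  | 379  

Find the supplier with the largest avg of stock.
SELECT supplier, AVG(stock) as val
FROM products
GROUP BY supplier
ORDER BY val DESC
LIMIT 1

Result: SupplierE with avg(stock) = 434.00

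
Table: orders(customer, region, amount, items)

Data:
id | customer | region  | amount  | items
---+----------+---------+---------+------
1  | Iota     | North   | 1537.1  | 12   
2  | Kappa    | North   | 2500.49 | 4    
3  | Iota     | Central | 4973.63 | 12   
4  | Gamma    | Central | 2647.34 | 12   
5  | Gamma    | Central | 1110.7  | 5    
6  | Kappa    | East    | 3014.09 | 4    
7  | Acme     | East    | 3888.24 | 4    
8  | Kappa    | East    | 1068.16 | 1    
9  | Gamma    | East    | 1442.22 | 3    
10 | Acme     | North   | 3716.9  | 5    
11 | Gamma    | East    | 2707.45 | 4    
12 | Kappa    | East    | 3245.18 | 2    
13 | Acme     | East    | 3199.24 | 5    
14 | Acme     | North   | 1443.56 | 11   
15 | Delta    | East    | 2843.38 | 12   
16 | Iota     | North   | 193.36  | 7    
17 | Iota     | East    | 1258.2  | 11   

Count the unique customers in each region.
SELECT region, COUNT(DISTINCT customer)
FROM orders
GROUP BY region

Result:
  Central: 2 distinct
  East: 5 distinct
  North: 3 distinct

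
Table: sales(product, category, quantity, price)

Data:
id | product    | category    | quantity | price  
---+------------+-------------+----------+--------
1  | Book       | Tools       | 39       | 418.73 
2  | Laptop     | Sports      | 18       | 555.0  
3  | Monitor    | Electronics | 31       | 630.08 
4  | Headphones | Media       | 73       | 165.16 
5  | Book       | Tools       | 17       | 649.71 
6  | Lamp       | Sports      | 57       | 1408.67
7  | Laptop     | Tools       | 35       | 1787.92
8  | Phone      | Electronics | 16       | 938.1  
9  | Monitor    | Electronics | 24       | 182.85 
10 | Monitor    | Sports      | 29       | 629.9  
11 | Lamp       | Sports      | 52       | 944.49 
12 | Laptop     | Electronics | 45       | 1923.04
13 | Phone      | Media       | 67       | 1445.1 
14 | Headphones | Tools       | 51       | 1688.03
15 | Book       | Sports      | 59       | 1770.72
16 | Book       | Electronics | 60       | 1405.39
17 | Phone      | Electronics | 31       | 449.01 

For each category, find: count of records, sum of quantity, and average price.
SELECT category,
       COUNT(*) as cnt,
       SUM(quantity) as total_quantity,
       AVG(price) as avg_price
FROM sales
GROUP BY category

Result:
  Electronics: 6 records, 207 total quantity, 921.41 avg price
  Media: 2 records, 140 total quantity, 805.13 avg price
  Sports: 5 records, 215 total quantity, 1061.76 avg price
  Tools: 4 records, 142 total quantity, 1136.10 avg price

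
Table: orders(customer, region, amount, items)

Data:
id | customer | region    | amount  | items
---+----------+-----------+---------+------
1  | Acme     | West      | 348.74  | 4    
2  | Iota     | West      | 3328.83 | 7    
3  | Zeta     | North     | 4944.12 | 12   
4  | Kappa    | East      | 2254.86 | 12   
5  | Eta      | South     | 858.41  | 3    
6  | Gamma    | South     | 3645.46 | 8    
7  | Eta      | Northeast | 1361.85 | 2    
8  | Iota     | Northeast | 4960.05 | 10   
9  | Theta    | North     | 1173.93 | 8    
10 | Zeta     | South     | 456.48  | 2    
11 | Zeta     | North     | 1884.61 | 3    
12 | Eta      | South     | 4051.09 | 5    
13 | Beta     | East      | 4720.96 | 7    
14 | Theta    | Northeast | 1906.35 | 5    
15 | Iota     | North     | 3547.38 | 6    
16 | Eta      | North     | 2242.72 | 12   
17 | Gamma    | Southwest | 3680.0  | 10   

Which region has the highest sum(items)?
SELECT region, SUM(items) as val
FROM orders
GROUP BY region
ORDER BY val DESC
LIMIT 1

Result: North with sum(items) = 41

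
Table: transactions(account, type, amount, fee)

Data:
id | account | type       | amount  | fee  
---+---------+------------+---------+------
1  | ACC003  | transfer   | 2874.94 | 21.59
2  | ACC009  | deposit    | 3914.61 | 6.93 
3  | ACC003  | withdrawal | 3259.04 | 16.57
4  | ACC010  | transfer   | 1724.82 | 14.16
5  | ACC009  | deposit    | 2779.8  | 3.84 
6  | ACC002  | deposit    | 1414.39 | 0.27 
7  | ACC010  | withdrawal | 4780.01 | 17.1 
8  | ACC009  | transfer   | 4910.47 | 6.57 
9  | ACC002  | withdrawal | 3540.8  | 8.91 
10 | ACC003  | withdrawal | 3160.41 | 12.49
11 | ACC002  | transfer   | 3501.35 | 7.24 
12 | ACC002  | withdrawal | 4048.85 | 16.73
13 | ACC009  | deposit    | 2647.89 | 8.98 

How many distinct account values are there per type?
SELECT type, COUNT(DISTINCT account)
FROM transactions
GROUP BY type

Result:
  deposit: 2 distinct
  transfer: 4 distinct
  withdrawal: 3 distinct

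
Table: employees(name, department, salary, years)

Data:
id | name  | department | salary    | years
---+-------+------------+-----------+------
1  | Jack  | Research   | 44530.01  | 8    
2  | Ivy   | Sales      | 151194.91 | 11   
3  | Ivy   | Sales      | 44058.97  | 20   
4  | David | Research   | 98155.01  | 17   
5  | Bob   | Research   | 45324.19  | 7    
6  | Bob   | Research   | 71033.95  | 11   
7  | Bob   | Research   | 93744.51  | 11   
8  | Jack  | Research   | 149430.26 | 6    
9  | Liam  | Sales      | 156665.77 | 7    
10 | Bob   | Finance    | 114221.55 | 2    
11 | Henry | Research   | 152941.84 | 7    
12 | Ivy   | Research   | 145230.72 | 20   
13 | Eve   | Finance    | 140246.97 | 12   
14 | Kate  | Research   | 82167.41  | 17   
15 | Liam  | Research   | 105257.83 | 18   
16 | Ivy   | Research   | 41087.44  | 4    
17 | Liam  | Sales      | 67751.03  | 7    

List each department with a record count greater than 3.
SELECT department, COUNT(*) as cnt
FROM employees
GROUP BY department
HAVING COUNT(*) > 3

Result:
  Research: 11
  Sales: 4

Note: HAVING filters groups after aggregation, WHERE filters rows before.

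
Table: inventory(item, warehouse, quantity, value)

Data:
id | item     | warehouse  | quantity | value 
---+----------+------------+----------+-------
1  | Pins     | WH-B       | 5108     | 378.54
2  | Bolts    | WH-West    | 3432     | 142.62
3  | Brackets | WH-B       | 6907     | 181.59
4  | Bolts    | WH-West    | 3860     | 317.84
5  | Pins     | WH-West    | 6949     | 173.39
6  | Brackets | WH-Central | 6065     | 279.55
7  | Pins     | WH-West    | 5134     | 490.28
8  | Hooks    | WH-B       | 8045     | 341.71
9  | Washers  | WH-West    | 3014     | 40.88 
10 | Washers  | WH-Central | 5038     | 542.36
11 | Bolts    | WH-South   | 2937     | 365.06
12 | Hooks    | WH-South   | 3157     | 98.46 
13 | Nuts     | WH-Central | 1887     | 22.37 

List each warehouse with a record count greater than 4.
SELECT warehouse, COUNT(*) as cnt
FROM inventory
GROUP BY warehouse
HAVING COUNT(*) > 4

Result:
  WH-West: 5

Note: HAVING filters groups after aggregation, WHERE filters rows before.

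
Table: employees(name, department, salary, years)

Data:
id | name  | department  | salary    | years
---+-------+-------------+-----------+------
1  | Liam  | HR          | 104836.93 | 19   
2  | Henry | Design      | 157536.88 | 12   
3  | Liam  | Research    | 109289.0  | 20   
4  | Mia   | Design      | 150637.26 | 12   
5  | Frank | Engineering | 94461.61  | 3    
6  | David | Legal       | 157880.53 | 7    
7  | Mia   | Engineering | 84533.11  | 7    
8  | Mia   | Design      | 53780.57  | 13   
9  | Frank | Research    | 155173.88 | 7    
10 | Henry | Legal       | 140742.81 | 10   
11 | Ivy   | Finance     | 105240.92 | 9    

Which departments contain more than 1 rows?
SELECT department, COUNT(*) as cnt
FROM employees
GROUP BY department
HAVING COUNT(*) > 1

Result:
  Design: 3
  Engineering: 2
  Legal: 2
  Research: 2

Note: HAVING filters groups after aggregation, WHERE filters rows before.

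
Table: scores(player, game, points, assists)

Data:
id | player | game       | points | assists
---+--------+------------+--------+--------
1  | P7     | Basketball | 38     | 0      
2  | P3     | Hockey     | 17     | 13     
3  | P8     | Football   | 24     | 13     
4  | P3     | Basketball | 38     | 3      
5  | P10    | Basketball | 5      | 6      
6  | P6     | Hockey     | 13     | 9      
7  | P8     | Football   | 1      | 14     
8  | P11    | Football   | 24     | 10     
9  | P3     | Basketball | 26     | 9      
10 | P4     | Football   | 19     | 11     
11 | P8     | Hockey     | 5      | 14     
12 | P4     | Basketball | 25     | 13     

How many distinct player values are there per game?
SELECT game, COUNT(DISTINCT player)
FROM scores
GROUP BY game

Result:
  Basketball: 4 distinct
  Football: 3 distinct
  Hockey: 3 distinct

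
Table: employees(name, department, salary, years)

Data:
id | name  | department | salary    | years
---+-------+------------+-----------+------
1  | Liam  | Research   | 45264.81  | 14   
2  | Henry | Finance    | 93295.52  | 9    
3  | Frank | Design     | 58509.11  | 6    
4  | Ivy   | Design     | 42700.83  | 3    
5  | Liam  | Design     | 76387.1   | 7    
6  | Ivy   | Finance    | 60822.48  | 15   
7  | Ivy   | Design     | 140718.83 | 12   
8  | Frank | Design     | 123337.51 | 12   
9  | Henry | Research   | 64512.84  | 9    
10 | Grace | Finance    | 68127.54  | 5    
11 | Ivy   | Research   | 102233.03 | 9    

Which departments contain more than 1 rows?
SELECT department, COUNT(*) as cnt
FROM employees
GROUP BY department
HAVING COUNT(*) > 1

Result:
  Design: 5
  Finance: 3
  Research: 3

Note: HAVING filters groups after aggregation, WHERE filters rows before.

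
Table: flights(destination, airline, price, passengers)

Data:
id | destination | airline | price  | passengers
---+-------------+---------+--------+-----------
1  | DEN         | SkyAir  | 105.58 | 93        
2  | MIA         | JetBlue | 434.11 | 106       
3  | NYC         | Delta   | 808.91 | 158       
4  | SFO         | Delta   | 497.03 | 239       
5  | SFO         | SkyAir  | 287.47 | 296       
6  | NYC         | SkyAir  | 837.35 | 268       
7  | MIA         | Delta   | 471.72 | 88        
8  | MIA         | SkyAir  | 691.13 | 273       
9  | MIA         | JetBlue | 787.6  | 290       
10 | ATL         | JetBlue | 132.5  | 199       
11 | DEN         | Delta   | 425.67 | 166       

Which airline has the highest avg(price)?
SELECT airline, AVG(price) as val
FROM flights
GROUP BY airline
ORDER BY val DESC
LIMIT 1

Result: Delta with avg(price) = 550.83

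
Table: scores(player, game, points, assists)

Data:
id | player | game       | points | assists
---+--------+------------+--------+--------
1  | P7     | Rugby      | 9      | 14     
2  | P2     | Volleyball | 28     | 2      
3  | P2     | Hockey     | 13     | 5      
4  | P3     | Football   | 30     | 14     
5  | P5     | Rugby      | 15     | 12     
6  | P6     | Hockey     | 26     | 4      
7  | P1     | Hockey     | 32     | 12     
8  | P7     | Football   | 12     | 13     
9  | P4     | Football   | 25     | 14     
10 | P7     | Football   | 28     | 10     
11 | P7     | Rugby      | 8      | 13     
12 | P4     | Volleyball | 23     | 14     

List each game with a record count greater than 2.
SELECT game, COUNT(*) as cnt
FROM scores
GROUP BY game
HAVING COUNT(*) > 2

Result:
  Football: 4
  Hockey: 3
  Rugby: 3

Note: HAVING filters groups after aggregation, WHERE filters rows before.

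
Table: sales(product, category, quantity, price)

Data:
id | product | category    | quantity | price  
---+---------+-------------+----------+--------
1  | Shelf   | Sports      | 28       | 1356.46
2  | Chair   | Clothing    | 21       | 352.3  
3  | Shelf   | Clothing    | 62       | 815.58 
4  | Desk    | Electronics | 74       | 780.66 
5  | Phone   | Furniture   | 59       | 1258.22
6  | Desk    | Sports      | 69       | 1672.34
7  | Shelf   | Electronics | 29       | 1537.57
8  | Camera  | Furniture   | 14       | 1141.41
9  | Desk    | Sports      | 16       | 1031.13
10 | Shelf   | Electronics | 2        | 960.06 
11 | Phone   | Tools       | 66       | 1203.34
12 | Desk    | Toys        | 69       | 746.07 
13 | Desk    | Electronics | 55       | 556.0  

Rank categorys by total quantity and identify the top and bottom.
SELECT category, SUM(quantity)
FROM sales
GROUP BY category
ORDER BY SUM(quantity)

All groups:
  Tools: 66
  Toys: 69
  Furniture: 73
  Clothing: 83
  Sports: 113
  Electronics: 160

Highest: Electronics (160)
Lowest: Tools (66)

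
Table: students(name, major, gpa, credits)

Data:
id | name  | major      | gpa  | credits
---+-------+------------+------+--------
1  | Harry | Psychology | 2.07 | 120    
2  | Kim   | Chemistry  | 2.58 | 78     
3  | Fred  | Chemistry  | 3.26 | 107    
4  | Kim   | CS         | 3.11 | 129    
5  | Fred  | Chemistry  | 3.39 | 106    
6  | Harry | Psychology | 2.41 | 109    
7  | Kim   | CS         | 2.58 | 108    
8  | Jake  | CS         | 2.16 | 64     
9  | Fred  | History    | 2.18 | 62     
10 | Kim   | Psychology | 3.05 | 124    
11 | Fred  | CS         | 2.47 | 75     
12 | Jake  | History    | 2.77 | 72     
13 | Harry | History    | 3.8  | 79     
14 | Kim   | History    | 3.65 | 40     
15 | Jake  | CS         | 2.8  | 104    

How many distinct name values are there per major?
SELECT major, COUNT(DISTINCT name)
FROM students
GROUP BY major

Result:
  CS: 3 distinct
  Chemistry: 2 distinct
  History: 4 distinct
  Psychology: 2 distinct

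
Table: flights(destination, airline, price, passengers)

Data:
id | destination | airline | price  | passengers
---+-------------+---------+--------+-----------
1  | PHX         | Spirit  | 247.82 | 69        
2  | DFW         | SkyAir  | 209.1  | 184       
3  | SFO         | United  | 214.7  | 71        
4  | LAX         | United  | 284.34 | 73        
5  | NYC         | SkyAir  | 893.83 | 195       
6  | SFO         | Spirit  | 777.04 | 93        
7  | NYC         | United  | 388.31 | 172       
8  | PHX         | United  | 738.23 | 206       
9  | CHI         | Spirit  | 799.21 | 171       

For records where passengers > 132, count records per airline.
SELECT airline, COUNT(*)
FROM flights
WHERE passengers > 132
GROUP BY airline

Note: WHERE filters rows before grouping.

Result:
  SkyAir: 2
  Spirit: 1
  United: 2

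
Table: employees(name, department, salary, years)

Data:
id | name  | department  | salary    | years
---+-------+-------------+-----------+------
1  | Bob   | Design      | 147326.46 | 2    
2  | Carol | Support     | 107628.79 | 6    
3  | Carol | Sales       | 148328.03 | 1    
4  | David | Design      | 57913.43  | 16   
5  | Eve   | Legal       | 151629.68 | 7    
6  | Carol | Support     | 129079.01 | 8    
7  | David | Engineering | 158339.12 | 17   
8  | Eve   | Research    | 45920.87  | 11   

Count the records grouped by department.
SELECT department, COUNT(*) as count
FROM employees
GROUP BY department

Result:
  Design: 2
  Engineering: 1
  Legal: 1
  Research: 1
  Sales: 1
  Support: 2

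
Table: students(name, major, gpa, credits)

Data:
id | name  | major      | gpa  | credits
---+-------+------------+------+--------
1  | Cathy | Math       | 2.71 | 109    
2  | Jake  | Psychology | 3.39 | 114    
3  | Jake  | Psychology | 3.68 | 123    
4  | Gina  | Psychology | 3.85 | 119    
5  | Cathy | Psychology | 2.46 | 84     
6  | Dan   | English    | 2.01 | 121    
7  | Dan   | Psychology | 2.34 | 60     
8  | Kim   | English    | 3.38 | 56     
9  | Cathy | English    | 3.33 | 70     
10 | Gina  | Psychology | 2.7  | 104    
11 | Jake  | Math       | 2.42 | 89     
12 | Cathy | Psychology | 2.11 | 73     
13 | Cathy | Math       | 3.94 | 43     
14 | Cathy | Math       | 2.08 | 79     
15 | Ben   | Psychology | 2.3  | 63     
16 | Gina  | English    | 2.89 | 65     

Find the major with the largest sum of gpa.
SELECT major, SUM(gpa) as val
FROM students
GROUP BY major
ORDER BY val DESC
LIMIT 1

Result: Psychology with sum(gpa) = 22.83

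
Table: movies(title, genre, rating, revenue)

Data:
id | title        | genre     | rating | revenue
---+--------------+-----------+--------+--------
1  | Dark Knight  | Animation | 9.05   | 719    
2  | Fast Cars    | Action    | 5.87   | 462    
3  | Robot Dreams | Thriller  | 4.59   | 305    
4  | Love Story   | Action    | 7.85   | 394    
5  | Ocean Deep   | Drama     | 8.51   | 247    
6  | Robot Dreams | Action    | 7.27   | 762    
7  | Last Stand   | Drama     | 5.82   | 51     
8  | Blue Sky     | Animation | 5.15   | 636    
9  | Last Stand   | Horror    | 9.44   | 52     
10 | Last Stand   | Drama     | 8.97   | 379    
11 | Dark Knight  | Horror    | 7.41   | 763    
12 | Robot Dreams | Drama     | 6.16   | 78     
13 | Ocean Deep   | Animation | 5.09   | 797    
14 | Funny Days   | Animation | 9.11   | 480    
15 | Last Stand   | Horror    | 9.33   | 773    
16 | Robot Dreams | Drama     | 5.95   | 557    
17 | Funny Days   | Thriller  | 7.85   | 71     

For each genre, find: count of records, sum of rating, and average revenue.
SELECT genre,
       COUNT(*) as cnt,
       SUM(rating) as total_rating,
       AVG(revenue) as avg_revenue
FROM movies
GROUP BY genre

Result:
  Action: 3 records, 20.99 total rating, 539.33 avg revenue
  Animation: 4 records, 28.40 total rating, 658.00 avg revenue
  Drama: 5 records, 35.41 total rating, 262.40 avg revenue
  Horror: 3 records, 26.18 total rating, 529.33 avg revenue
  Thriller: 2 records, 12.44 total rating, 188.00 avg revenue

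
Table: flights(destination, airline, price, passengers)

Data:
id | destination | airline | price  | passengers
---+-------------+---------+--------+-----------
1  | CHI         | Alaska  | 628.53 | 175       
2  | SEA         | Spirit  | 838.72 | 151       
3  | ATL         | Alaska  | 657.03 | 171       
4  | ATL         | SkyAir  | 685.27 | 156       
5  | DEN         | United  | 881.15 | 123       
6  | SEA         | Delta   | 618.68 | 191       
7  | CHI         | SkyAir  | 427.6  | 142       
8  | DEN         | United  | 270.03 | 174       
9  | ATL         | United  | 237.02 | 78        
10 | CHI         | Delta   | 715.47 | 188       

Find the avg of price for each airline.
SELECT airline, AVG(price) as result
FROM flights
GROUP BY airline

Result:
  Alaska: 642.78
  Delta: 667.08
  SkyAir: 556.44
  Spirit: 838.72
  United: 462.73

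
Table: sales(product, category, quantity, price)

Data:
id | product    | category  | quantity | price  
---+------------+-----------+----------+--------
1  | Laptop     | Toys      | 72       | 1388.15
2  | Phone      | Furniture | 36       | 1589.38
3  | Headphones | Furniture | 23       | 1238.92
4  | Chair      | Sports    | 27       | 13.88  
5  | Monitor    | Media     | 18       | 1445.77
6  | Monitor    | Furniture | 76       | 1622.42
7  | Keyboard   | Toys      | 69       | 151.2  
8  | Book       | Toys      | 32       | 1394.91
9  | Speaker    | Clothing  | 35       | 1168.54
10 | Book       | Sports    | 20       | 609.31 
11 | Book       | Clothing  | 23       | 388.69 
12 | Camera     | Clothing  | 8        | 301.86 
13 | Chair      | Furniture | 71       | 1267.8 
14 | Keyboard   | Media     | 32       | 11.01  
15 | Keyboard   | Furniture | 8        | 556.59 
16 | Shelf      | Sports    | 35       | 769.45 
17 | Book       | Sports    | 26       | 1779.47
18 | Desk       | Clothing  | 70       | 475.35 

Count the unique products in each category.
SELECT category, COUNT(DISTINCT product)
FROM sales
GROUP BY category

Result:
  Clothing: 4 distinct
  Furniture: 5 distinct
  Media: 2 distinct
  Sports: 3 distinct
  Toys: 3 distinct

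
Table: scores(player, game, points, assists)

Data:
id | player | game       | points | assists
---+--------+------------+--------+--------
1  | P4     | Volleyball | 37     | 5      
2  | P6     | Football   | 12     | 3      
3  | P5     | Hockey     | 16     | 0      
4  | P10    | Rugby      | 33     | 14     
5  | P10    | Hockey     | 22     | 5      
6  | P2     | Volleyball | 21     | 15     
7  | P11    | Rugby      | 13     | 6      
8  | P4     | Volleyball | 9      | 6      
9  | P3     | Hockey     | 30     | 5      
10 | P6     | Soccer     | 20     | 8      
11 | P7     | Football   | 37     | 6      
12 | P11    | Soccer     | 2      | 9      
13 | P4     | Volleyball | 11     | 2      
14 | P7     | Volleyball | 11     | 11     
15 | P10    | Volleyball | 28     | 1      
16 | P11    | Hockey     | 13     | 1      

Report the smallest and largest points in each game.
SELECT game, MIN(points), MAX(points)
FROM scores
GROUP BY game

Result:
  Football: min=12, max=37
  Hockey: min=13, max=30
  Rugby: min=13, max=33
  Soccer: min=2, max=20
  Volleyball: min=9, max=37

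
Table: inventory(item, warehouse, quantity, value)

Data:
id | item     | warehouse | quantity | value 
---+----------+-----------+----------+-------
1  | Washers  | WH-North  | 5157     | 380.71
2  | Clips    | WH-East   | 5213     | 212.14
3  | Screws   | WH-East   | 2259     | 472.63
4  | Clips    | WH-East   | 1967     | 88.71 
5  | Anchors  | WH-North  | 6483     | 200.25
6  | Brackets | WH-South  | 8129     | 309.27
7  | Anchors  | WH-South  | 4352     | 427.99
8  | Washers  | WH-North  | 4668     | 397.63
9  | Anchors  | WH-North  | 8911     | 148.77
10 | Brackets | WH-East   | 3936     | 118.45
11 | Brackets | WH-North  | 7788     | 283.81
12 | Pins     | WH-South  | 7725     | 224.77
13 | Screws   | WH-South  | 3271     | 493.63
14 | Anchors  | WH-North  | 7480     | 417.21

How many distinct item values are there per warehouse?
SELECT warehouse, COUNT(DISTINCT item)
FROM inventory
GROUP BY warehouse

Result:
  WH-East: 3 distinct
  WH-North: 3 distinct
  WH-South: 4 distinct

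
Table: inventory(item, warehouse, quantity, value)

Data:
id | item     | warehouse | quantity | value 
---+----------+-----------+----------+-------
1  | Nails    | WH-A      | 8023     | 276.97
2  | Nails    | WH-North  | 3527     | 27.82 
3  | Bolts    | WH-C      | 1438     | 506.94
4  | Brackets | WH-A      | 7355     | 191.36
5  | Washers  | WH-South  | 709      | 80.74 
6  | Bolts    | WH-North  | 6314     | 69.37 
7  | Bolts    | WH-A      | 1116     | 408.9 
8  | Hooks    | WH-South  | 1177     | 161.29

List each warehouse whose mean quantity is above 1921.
SELECT warehouse, AVG(quantity)
FROM inventory
GROUP BY warehouse
HAVING AVG(quantity) > 1921

Result:
  WH-A: avg=5498.00
  WH-North: avg=4920.50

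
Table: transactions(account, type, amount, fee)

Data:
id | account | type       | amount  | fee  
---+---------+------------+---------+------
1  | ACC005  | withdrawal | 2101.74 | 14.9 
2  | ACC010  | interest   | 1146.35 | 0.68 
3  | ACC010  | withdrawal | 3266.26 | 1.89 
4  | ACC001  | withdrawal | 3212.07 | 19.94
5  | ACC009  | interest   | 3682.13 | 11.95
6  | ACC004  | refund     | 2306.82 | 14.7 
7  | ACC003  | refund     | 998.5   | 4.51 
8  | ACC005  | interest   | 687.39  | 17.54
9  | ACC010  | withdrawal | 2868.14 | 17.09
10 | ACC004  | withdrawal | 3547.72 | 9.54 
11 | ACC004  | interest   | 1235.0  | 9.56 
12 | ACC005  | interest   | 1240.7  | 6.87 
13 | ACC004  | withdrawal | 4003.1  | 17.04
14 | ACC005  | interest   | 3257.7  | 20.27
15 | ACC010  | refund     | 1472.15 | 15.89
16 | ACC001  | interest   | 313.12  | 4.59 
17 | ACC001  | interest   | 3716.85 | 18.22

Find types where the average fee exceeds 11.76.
SELECT type, AVG(fee)
FROM transactions
GROUP BY type
HAVING AVG(fee) > 11.76

Result:
  withdrawal: avg=13.40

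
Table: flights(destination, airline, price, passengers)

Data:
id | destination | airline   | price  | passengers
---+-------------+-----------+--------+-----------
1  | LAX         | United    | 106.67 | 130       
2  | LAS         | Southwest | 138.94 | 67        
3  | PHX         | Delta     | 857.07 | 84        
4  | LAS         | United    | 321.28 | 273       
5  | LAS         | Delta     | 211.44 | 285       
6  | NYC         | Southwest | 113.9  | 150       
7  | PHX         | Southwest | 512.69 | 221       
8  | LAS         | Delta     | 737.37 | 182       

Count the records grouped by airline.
SELECT airline, COUNT(*) as count
FROM flights
GROUP BY airline

Result:
  Delta: 3
  Southwest: 3
  United: 2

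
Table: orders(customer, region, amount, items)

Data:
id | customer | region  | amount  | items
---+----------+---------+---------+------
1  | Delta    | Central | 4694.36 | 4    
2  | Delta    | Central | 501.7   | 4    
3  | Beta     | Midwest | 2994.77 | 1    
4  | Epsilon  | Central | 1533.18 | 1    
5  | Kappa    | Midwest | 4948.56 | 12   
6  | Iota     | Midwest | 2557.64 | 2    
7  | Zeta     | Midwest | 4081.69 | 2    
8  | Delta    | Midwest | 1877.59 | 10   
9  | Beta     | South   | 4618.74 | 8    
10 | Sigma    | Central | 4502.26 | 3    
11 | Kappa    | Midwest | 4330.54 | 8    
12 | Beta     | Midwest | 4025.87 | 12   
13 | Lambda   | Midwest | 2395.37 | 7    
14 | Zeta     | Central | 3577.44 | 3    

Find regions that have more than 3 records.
SELECT region, COUNT(*) as cnt
FROM orders
GROUP BY region
HAVING COUNT(*) > 3

Result:
  Central: 5
  Midwest: 8

Note: HAVING filters groups after aggregation, WHERE filters rows before.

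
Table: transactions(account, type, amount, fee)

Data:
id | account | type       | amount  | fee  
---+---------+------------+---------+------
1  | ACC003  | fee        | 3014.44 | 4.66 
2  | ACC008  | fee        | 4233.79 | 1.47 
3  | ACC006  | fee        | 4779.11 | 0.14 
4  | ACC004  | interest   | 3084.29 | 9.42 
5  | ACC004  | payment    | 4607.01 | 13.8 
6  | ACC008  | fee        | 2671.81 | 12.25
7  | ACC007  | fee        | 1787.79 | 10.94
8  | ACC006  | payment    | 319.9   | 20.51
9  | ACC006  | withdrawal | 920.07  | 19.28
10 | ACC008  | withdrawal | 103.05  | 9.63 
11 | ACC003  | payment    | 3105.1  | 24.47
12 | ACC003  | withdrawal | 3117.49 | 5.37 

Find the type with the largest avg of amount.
SELECT type, AVG(amount) as val
FROM transactions
GROUP BY type
ORDER BY val DESC
LIMIT 1

Result: fee with avg(amount) = 3297.39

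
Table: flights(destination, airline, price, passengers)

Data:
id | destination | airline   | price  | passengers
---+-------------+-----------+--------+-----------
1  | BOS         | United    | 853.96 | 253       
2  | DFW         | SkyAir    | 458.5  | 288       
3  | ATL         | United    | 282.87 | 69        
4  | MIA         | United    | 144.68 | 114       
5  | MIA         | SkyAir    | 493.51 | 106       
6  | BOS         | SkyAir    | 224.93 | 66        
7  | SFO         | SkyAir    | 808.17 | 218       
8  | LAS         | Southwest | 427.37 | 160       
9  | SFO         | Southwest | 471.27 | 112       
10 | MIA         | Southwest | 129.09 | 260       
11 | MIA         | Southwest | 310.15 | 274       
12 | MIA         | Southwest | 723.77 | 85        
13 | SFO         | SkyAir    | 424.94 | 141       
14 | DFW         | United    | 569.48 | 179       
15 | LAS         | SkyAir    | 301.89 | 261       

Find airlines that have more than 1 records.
SELECT airline, COUNT(*) as cnt
FROM flights
GROUP BY airline
HAVING COUNT(*) > 1

Result:
  SkyAir: 6
  Southwest: 5
  United: 4

Note: HAVING filters groups after aggregation, WHERE filters rows before.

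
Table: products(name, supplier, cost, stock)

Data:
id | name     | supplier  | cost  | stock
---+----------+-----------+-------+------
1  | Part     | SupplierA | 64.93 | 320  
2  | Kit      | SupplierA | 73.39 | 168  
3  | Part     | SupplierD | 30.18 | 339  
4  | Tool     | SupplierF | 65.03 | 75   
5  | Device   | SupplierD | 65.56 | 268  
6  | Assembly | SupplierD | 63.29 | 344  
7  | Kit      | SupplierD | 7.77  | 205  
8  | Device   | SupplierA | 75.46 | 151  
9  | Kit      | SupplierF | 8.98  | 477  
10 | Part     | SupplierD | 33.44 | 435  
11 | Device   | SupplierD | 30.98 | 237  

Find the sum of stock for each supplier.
SELECT supplier, SUM(stock) as result
FROM products
GROUP BY supplier

Result:
  SupplierA: 639
  SupplierD: 1828
  SupplierF: 552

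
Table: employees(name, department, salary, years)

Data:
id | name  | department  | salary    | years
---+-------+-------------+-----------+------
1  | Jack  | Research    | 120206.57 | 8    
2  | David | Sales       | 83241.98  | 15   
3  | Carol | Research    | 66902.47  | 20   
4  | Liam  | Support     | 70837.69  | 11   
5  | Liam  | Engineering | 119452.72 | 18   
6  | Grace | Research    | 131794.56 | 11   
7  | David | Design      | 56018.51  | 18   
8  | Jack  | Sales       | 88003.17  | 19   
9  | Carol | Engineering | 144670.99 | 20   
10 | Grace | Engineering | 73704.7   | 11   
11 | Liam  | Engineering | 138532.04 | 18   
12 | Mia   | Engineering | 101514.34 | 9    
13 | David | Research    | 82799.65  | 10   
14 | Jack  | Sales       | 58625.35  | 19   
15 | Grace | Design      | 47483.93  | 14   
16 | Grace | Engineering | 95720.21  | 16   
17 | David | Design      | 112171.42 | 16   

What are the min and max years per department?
SELECT department, MIN(years), MAX(years)
FROM employees
GROUP BY department

Result:
  Design: min=14, max=18
  Engineering: min=9, max=20
  Research: min=8, max=20
  Sales: min=15, max=19
  Support: min=11, max=11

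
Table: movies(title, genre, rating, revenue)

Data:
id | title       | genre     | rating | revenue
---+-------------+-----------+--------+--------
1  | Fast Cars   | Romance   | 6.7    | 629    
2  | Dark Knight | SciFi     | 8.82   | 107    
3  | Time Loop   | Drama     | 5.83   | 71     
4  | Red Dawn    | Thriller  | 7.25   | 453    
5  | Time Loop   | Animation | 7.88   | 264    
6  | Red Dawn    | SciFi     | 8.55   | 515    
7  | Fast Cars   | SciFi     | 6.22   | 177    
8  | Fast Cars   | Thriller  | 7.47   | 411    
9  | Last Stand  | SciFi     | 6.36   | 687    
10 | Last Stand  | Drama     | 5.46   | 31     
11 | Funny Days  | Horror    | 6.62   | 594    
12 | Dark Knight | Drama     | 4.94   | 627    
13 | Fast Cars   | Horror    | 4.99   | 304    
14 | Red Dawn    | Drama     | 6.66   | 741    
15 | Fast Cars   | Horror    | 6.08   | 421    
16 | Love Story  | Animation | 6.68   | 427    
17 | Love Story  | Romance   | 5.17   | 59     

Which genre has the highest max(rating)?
SELECT genre, MAX(rating) as val
FROM movies
GROUP BY genre
ORDER BY val DESC
LIMIT 1

Result: SciFi with max(rating) = 8.82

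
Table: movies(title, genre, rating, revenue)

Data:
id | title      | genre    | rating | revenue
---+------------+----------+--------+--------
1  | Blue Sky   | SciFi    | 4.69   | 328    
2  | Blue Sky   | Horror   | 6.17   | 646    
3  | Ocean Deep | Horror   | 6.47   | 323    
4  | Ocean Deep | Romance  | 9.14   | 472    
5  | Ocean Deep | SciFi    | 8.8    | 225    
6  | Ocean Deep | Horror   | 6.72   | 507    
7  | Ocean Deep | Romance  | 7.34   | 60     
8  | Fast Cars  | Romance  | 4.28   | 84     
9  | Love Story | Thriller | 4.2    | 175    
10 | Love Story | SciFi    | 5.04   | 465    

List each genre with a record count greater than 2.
SELECT genre, COUNT(*) as cnt
FROM movies
GROUP BY genre
HAVING COUNT(*) > 2

Result:
  Horror: 3
  Romance: 3
  SciFi: 3

Note: HAVING filters groups after aggregation, WHERE filters rows before.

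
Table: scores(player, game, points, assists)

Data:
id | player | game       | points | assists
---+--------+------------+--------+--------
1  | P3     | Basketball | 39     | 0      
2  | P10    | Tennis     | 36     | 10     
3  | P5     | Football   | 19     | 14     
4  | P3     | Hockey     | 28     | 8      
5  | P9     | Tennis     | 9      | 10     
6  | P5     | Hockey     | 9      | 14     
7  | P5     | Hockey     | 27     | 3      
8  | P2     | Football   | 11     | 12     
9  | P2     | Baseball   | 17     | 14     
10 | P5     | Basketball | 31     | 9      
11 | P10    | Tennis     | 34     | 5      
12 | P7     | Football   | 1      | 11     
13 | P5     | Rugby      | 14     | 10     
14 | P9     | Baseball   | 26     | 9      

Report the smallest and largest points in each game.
SELECT game, MIN(points), MAX(points)
FROM scores
GROUP BY game

Result:
  Baseball: min=17, max=26
  Basketball: min=31, max=39
  Football: min=1, max=19
  Hockey: min=9, max=28
  Rugby: min=14, max=14
  Tennis: min=9, max=36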